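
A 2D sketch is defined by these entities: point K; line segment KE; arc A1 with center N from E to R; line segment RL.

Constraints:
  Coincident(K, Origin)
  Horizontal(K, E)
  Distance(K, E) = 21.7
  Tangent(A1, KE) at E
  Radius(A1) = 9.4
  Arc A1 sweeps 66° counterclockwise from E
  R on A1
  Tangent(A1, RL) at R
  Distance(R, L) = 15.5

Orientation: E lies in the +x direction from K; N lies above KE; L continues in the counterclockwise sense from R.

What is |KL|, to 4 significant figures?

41.58

K is at the origin; KE is horizontal with |KE| = 21.7 and E on the +x side, so E = (21.70, 0.000). Since A1 is tangent to KE there, NE ⟂ KE, so N = E + (0, 9.4) = (21.70, 9.400). On A1, E sits at bearing -90° from N; a 66° counterclockwise sweep puts R at bearing -24°, so R = N + 9.4·(cos -24°, sin -24°) = (30.29, 5.577). The tangent condition forces NR to be normal to RL, so RL runs along (−sin -24°, cos -24°); with |RL| = 15.5, L = (36.59, 19.74). Then |KL| = |L − K| = 41.58.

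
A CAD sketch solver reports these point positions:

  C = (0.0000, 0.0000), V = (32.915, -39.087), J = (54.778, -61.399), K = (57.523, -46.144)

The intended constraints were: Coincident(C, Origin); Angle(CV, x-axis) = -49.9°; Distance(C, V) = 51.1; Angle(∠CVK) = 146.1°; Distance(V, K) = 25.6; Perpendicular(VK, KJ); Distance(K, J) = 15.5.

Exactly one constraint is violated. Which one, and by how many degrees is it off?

Perpendicular(VK, KJ) — off by 5.80°.

C = (0.00, 0.00) ✓; CV at -49.90° ✓; |CV| = 51.10 ✓; ∠CVK = 146.1° ✓; |VK| = 25.60 ✓; ∠(VK, KJ) = 84.20° ✗; |KJ| = 15.50 ✓.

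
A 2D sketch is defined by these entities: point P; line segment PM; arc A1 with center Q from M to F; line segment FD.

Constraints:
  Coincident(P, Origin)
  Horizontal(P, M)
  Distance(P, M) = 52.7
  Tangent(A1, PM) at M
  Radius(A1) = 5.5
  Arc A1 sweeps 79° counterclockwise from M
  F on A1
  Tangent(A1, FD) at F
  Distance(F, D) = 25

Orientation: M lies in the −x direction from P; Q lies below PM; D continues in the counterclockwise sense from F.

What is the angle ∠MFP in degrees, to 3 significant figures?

35.1°

P is at the origin; PM is horizontal with |PM| = 52.7 and M on the −x side, so M = (-52.7, 0.00). Tangency of A1 to PM means the radius QM is perpendicular to PM, so Q = M + (0, -5.5) = (-52.7, -5.50). On A1, M sits at bearing 90° from Q; a 79° counterclockwise sweep puts F at bearing 169°, so F = Q + 5.5·(cos 169°, sin 169°) = (-58.1, -4.45). Then cos ∠MFP = FM·FP / (|FM||FP|), giving 35.1°.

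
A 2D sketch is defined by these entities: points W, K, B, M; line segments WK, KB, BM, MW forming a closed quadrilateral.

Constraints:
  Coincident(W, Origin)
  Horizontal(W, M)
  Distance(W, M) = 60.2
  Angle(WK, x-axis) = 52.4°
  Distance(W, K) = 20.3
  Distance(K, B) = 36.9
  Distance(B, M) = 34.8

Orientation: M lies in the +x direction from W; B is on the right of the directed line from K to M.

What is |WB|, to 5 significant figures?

33.910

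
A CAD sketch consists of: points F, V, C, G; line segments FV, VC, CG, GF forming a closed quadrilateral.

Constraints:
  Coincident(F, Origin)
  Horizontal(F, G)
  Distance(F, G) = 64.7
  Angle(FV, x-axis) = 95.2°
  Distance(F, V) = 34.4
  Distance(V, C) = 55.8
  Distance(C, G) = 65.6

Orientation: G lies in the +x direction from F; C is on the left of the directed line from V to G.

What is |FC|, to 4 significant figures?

77.05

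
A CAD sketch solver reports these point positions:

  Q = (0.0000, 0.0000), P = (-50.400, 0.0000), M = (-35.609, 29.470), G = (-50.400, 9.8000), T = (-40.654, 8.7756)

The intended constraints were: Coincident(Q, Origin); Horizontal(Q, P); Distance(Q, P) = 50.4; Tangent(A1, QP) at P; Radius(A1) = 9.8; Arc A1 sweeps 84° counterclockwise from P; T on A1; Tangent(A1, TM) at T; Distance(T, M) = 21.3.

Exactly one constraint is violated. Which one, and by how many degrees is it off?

Tangent(A1, TM) at T — off by 7.70°.

Q = (0.00, 0.00) ✓; Q.y = 0.00, P.y = 0.00 ✓; |QP| = 50.40 ✓; ∠(GP, PQ) = 90.00° ✓; |GP| = 9.800 ✓; bearing(G→T) − bearing(G→P) = 84.00° ✓; |GT| = 9.800 ✓; ∠(GT, TM) = 97.70° ✗; |TM| = 21.30 ✓.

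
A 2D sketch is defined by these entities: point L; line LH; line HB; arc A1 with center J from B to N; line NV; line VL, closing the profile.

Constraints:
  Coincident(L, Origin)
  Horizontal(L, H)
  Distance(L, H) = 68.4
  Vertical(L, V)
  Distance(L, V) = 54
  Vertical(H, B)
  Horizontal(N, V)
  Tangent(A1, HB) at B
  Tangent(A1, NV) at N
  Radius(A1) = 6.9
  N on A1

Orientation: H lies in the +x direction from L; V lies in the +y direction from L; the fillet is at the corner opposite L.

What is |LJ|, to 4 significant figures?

77.46

L is at the origin; L and H share the same y with |LH| = 68.4 and H on the +x side, so H = (68.40, 0.000). L and V share the same x with |LV| = 54.0 and V on the +y side, so V = (0.000, 54.00). The virtual corner opposite L is at (68.40, 54.00). The tangent condition forces JB to be normal to HB and the tangent condition forces JN to be normal to NV, with radius 6.9, so the center J sits 6.9 in from both sides at J = (61.50, 47.10). Then |LJ| = |J − L| = 77.46.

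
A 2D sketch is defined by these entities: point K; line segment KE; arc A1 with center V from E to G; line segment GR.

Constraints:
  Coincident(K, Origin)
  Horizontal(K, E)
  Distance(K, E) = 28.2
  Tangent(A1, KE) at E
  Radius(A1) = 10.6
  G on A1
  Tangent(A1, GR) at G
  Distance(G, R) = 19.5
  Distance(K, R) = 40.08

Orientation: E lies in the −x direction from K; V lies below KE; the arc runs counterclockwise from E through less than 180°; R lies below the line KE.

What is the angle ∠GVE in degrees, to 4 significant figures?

130.3°

Checks: |VE| = 10.60 ✓; |VG| = 10.60 ✓; ∠(VG, GR) = 90.00° ✓; |GR| = 19.50 ✓; |KR| = 40.08 ✓.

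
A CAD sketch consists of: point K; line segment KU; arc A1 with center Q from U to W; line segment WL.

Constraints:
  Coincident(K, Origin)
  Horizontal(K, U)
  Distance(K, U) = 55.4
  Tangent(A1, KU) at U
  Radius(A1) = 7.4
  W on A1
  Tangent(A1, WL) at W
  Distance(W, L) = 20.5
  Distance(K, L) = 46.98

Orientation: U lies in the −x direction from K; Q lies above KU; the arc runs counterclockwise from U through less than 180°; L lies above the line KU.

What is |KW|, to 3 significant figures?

48.8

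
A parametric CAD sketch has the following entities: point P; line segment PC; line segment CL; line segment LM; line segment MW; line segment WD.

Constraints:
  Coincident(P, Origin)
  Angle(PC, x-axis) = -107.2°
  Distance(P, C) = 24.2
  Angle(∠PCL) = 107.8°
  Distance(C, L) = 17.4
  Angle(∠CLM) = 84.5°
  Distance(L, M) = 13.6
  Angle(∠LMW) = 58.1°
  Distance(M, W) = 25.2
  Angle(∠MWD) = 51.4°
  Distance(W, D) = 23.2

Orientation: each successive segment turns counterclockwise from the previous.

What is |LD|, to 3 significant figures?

7.48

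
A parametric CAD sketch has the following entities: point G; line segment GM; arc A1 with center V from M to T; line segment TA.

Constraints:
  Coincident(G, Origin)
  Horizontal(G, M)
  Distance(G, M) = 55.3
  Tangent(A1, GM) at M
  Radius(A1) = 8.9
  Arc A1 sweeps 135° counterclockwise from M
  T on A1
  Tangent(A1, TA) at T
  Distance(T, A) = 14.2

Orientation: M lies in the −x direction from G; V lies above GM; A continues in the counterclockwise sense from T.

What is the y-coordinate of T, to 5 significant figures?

15.193

G is at the origin; GM is horizontal with |GM| = 55.3 and M on the −x side, so M = (-55.300, 0.0000). The tangent condition forces VM to be normal to GM, so V = M + (0, 8.9) = (-55.300, 8.9000). On A1, M sits at bearing -90° from V; a 135° counterclockwise sweep puts T at bearing 45°, so T = V + 8.9·(cos 45°, sin 45°) = (-49.007, 15.193). So T.y = 15.193.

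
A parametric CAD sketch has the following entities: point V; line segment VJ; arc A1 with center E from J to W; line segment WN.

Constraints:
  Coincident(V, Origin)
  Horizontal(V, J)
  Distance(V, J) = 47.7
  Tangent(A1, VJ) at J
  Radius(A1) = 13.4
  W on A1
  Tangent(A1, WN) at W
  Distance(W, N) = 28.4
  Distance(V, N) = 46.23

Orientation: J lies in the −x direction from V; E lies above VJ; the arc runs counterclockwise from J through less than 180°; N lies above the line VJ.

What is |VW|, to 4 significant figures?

36.15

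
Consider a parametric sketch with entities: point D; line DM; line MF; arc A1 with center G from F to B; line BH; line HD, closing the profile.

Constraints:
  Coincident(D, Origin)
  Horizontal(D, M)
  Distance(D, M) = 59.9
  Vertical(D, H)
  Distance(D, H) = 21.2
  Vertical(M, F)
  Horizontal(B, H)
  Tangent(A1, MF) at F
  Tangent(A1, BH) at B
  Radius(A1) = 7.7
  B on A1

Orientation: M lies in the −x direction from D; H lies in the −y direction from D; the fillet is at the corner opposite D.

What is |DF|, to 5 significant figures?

61.402

D is at the origin; D and M share the same y with |DM| = 59.9 and M on the −x side, so M = (-59.900, 0.0000). D and H share the same x with |DH| = 21.2 and H on the −y side, so H = (0.0000, -21.200). The virtual corner opposite D is at (-59.900, -21.200). Since A1 is tangent to MF there, GF ⟂ MF and A1 meets BH tangentially, so GB is at right angles to BH, with radius 7.7, so the center G sits 7.7 in from both sides at G = (-52.200, -13.500). That places the tangent points at F = (-59.900, -13.500) on MF and B = (-52.200, -21.200) on BH. Then |DF| = |F − D| = 61.402.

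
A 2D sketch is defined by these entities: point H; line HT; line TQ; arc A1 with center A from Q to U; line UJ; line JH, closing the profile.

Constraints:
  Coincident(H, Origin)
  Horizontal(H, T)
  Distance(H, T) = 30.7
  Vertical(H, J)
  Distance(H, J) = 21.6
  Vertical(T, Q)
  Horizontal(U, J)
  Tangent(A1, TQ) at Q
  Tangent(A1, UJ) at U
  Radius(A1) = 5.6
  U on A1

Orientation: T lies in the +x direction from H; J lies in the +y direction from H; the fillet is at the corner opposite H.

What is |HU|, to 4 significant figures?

33.11

The virtual corner opposite H is at (30.70, 21.60). A1 meets TQ tangentially, so AQ is at right angles to TQ and since A1 is tangent to UJ there, AU ⟂ UJ, with radius 5.6, so the center A sits 5.6 in from both sides at A = (25.10, 16.00). That places the tangent points at Q = (30.70, 16.00) on TQ and U = (25.10, 21.60) on UJ. Then |HU| = |U − H| = 33.11.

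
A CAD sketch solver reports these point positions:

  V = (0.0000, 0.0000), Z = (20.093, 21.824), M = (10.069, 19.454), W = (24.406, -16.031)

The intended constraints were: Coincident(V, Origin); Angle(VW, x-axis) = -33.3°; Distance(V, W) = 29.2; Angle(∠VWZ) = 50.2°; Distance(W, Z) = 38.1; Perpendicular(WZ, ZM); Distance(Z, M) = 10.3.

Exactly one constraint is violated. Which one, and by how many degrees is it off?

Perpendicular(WZ, ZM) — off by 6.80°.

V = (0.00, 0.00) ✓; VW at -33.30° ✓; |VW| = 29.20 ✓; ∠VWZ = 50.20° ✓; |WZ| = 38.10 ✓; ∠(WZ, ZM) = 96.80° ✗; |ZM| = 10.30 ✓.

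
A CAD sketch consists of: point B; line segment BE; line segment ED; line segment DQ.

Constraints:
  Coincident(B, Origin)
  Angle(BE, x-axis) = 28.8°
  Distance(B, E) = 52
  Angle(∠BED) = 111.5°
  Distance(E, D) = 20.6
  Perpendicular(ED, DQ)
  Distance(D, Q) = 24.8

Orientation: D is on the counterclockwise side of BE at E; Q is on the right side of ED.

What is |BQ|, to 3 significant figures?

83.2

B is at the origin; BE runs at 28.8° with length 52.0, so E = 52.0·(cos 28.8°, sin 28.8°) = (45.6, 25.1). ∠BED = 111.5°, so ED runs at 28.8° + (180° − 111.5°) = 97.3° from the x-axis; with |ED| = 20.6, D = E + 20.6·(cos 97.3°, sin 97.3°) = (43.0, 45.5). The perpendicularity gives DQ at right angles to ED; with |DQ| = 24.8 on the right of ED, Q = D + 24.8·(0.992, 0.127) = (67.5, 48.6). Then |BQ| = |Q − B| = 83.2.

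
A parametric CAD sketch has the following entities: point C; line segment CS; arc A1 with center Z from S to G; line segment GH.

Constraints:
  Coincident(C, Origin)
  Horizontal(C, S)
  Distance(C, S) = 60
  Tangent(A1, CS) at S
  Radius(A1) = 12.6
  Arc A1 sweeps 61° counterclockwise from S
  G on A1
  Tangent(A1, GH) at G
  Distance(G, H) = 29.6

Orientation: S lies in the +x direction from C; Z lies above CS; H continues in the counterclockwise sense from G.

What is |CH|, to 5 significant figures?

91.305

C is at the origin; C and S share the same y with |CS| = 60.0 and S on the +x side, so S = (60.000, 0.0000). Tangency of A1 to CS means the radius ZS is perpendicular to CS, so Z = S + (0, 12.6) = (60.000, 12.600). On A1, S sits at bearing -90° from Z; a 61° counterclockwise sweep puts G at bearing -29°, so G = Z + 12.6·(cos -29°, sin -29°) = (71.020, 6.4914). Tangency of A1 to GH means the radius ZG is perpendicular to GH, so GH runs along (−sin -29°, cos -29°); with |GH| = 29.6, H = (85.371, 32.380). Then |CH| = |H − C| = 91.305.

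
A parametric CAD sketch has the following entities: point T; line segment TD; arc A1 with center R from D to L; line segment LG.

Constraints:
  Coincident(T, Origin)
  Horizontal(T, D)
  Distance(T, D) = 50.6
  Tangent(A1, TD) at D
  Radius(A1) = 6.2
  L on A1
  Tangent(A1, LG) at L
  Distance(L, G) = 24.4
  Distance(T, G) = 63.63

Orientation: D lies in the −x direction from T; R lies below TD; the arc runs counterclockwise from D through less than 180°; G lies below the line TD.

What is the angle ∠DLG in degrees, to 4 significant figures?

133.6°

Checks: |RL| = 6.200 ✓; ∠(RL, LG) = 90.00° ✓; |LG| = 24.40 ✓; |TG| = 63.63 ✓.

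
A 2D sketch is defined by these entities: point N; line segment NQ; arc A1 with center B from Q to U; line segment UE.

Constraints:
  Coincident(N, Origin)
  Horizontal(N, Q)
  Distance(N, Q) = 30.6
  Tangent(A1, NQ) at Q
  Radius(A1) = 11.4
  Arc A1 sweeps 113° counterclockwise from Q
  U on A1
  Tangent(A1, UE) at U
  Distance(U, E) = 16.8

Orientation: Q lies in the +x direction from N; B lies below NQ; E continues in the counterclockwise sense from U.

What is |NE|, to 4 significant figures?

41.14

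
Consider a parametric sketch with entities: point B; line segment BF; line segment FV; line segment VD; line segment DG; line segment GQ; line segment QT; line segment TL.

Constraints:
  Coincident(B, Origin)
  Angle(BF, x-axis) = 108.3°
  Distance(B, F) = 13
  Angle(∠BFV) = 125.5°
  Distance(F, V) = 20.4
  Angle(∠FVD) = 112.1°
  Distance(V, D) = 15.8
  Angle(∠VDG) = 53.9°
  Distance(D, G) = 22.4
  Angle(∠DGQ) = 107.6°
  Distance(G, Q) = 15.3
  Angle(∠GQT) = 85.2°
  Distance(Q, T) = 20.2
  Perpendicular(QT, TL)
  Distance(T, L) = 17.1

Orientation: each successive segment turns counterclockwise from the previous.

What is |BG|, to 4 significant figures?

12.24

B is at the origin; BF runs at 108.3° with length 13.0, so F = (-4.082, 12.34). ∠BFV = 125.5° gives FV at 162.8° from the x-axis; with |FV| = 20.4, V = (-23.57, 18.37). ∠FVD = 112.1° gives VD at -129.3° from the x-axis; with |VD| = 15.8, D = (-33.58, 6.148). ∠VDG = 53.9° gives DG at -3.200° from the x-axis; with |DG| = 22.4, G = (-11.21, 4.898). Then |BG| = |G − B| = 12.24.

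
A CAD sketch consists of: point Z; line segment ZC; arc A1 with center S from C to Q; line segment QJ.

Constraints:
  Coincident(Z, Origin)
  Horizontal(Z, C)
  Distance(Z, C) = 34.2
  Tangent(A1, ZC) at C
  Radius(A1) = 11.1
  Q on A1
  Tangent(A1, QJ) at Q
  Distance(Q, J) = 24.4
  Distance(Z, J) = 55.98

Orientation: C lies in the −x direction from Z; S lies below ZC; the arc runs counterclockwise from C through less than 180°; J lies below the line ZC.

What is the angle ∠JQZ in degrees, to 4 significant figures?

98.52°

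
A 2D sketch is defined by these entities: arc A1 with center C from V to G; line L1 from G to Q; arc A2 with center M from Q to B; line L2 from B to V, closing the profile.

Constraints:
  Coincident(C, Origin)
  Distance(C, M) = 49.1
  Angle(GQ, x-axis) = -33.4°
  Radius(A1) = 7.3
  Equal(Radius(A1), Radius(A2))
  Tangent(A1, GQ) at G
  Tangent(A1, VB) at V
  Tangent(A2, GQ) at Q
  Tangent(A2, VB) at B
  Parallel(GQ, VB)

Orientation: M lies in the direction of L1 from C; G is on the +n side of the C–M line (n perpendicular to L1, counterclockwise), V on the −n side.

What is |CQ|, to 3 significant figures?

49.6

The slot axis is L1's direction at -33.4°, so u = (cos -33.4°, sin -33.4°) = (0.835, -0.550) and n = (−sin -33.4°, cos -33.4°) = (0.550, 0.835). C is at the origin and M lies 49.1 along u from C, so M = 49.1·u = (41.0, -27.0). Tangency of A1 to both parallel lines with radius 7.3 puts G and V at C ± 7.3·n: G = (4.02, 6.09), V = (-4.02, -6.09). Equal radii place Q and B the same way about M: Q = M + 7.3·n = (45.0, -20.9), B = M − 7.3·n = (37.0, -33.1). Then |CQ| = |Q − C| = 49.6.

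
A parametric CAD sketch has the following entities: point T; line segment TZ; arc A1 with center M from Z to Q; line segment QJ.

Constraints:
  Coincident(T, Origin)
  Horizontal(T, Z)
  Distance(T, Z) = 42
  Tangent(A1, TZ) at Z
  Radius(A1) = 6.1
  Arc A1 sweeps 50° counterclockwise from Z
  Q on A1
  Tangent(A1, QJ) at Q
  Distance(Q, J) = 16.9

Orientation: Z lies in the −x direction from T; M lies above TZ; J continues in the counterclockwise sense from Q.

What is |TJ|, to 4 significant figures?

30.48

On A1, Z sits at bearing -90° from M; a 50° counterclockwise sweep puts Q at bearing -40°, so Q = M + 6.1·(cos -40°, sin -40°) = (-37.33, 2.179). Tangency of A1 to QJ means the radius MQ is perpendicular to QJ, so QJ runs along (−sin -40°, cos -40°); with |QJ| = 16.9, J = (-26.46, 15.13). Then |TJ| = |J − T| = 30.48.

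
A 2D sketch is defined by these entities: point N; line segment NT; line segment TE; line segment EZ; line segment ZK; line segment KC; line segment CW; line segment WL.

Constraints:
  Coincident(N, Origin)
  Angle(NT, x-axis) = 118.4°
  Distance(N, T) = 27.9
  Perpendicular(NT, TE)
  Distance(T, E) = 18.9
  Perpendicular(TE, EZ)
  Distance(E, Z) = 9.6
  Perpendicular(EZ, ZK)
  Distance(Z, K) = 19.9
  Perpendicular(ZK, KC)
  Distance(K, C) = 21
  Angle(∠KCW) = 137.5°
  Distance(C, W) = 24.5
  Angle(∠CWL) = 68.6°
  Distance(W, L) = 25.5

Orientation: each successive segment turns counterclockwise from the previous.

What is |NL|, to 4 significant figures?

43.64

N is at the origin; NT runs at 118.4° with length 27.9, so T = (-13.27, 24.54). The perpendicularity gives TE at right angles to NT, so TE runs at -151.6°; with |TE| = 18.9, E = (-29.90, 15.55). TE is perpendicular to EZ, so EZ runs at -61.60°; with |EZ| = 9.6, Z = (-25.33, 7.108). EZ ⟂ ZK, so ZK runs at 28.40°; with |ZK| = 19.9, K = (-7.824, 16.57). ZK is perpendicular to KC, so KC runs at 118.4°; with |KC| = 21.0, C = (-17.81, 35.05). ∠KCW = 137.5° gives CW at 160.9° from the x-axis; with |CW| = 24.5, W = (-40.96, 43.06). ∠CWL = 68.6° gives WL at -87.70° from the x-axis; with |WL| = 25.5, L = (-39.94, 17.58). Then |NL| = |L − N| = 43.64.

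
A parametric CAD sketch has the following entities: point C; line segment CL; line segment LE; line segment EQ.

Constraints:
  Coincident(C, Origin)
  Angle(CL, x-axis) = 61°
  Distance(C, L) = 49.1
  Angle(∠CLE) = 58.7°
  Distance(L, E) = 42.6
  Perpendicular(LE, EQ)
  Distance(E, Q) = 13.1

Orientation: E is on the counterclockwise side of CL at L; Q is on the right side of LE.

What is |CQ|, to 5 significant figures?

57.646

C is at the origin; CL runs at 61.0° with length 49.1, so L = 49.1·(cos 61.0°, sin 61.0°) = (23.804, 42.944). ∠CLE = 58.7°, so LE runs at 61.0° + (180° − 58.7°) = 182.30° from the x-axis; with |LE| = 42.6, E = L + 42.6·(cos 182.30°, sin 182.30°) = (-18.762, 41.234). LE ⟂ EQ; with |EQ| = 13.1 on the right of LE, Q = E + 13.1·(-0.040132, 0.99919) = (-19.287, 54.324). Then |CQ| = |Q − C| = 57.646.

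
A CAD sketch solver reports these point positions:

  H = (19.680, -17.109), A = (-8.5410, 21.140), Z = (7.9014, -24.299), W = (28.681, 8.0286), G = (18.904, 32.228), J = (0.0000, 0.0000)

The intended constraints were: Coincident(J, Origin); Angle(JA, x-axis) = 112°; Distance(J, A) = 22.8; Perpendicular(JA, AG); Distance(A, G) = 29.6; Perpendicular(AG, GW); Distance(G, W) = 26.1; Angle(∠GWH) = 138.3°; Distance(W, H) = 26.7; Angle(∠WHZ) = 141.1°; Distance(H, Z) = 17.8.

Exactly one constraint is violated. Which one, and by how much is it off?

Distance(H, Z) = 17.8 — off by 4.00.

J = (0.00, 0.00) ✓; JA at 112.0° ✓; |JA| = 22.80 ✓; ∠(JA, AG) = 90.00° ✓; |AG| = 29.60 ✓; ∠(AG, GW) = 90.00° ✓; |GW| = 26.10 ✓; ∠GWH = 138.3° ✓; |WH| = 26.70 ✓; ∠WHZ = 141.1° ✓; |HZ| = 13.80 ✗.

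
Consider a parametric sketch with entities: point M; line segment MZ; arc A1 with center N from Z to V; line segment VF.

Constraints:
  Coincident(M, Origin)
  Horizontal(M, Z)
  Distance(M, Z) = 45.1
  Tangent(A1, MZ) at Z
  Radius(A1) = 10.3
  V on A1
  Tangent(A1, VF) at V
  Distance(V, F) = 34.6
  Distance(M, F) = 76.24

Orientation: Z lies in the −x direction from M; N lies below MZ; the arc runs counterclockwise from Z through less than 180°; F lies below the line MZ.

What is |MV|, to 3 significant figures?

55.5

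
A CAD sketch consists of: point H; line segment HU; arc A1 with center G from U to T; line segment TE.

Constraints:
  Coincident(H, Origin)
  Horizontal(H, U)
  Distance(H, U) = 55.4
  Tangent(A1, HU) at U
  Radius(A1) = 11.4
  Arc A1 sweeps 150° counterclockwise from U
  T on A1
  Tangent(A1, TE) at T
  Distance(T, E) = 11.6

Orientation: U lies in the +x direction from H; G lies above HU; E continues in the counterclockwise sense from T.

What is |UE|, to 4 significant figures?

27.42

H is at the origin; H and U share the same y with |HU| = 55.4 and U on the +x side, so U = (55.40, 0.000). The tangent condition forces GU to be normal to HU, so G = U + (0, 11.4) = (55.40, 11.40). On A1, U sits at bearing -90° from G; a 150° counterclockwise sweep puts T at bearing 60°, so T = G + 11.4·(cos 60°, sin 60°) = (61.10, 21.27). The tangent condition forces GT to be normal to TE, so TE runs along (−sin 60°, cos 60°); with |TE| = 11.6, E = (51.05, 27.07). Then |UE| = |E − U| = 27.42.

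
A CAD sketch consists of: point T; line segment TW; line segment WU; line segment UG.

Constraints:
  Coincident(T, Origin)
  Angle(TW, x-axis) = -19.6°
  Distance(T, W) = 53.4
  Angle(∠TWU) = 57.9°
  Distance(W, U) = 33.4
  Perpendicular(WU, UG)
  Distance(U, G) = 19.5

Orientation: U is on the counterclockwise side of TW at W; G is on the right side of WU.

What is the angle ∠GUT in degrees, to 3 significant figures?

174°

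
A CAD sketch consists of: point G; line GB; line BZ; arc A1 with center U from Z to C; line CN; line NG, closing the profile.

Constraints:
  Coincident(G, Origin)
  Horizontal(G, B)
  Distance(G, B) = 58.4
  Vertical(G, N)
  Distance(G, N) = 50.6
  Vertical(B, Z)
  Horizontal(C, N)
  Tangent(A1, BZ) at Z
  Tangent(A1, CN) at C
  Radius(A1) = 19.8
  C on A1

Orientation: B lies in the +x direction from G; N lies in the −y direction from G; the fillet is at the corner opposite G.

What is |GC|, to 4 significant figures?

63.64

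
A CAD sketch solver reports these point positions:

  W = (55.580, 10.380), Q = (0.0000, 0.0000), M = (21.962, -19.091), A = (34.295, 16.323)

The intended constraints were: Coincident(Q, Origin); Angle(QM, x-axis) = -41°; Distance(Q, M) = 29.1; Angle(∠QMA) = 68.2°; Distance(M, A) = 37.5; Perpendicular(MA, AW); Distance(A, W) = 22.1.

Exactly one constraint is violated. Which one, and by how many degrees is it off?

Perpendicular(MA, AW) — off by 3.60°.

Q = (0.00, 0.00) ✓; QM at -41.00° ✓; |QM| = 29.10 ✓; ∠QMA = 68.20° ✓; |MA| = 37.50 ✓; ∠(MA, AW) = 86.40° ✗; |AW| = 22.10 ✓.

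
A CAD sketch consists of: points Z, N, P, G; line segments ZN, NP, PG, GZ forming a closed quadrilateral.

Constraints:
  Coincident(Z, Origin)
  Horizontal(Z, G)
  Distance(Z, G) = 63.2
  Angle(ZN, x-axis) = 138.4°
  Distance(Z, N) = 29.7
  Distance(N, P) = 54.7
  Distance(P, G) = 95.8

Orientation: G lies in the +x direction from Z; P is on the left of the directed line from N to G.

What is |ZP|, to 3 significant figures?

70.5

Z is at the origin; ZG is horizontal with |ZG| = 63.2 and G in +x, so G = (63.2, 0). ZN runs at 138.4° with |ZN| = 29.7, so N = (-22.2, 19.7). P is determined by |NP| = 54.7 and |PG| = 95.8 together: it lies at the intersection of circle(N, 54.7) and circle(G, 95.8). With |NG| = 87.7, the foot of the radical line on NG is 8.55 from N and the perpendicular offset is √(54.7² − 8.55²) = 54.0. Taking the left-of-NG solution: P = (-1.73, 70.4).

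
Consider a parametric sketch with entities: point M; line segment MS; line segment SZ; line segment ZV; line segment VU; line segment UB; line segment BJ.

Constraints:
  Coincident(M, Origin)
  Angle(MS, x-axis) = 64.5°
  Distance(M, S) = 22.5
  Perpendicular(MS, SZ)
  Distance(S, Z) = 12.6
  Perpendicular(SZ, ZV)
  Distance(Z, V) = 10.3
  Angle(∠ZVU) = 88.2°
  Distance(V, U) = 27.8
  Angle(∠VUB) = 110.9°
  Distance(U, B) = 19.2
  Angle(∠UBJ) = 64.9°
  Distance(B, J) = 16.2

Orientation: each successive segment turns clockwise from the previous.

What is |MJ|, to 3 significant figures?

30.0

∠VUB = 110.9° gives UB at 83.6° from the x-axis; with |UB| = 19.2, B = (-5.94, 37.4). ∠UBJ = 64.9° gives BJ at -31.5° from the x-axis; with |BJ| = 16.2, J = (7.87, 29.0). Then |MJ| = |J − M| = 30.0.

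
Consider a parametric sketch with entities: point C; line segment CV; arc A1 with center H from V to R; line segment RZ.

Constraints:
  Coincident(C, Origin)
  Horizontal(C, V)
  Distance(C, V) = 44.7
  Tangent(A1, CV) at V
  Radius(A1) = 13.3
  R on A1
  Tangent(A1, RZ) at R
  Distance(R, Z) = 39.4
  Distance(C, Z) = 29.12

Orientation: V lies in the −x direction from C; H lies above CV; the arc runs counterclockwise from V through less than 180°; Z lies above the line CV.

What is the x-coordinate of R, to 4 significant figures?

-36.14

Checks: |HV| = 13.30 ✓; |HR| = 13.30 ✓; ∠(HR, RZ) = 90.00° ✓; |RZ| = 39.40 ✓; |CZ| = 29.12 ✓.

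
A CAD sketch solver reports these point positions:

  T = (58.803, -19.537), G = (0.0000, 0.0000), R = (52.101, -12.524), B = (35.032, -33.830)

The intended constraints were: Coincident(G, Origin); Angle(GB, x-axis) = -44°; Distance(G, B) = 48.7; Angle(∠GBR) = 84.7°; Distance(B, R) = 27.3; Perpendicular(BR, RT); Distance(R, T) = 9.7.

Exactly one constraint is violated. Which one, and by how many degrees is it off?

Perpendicular(BR, RT) — off by 7.60°.

G = (0.00, 0.00) ✓; GB at -44.00° ✓; |GB| = 48.70 ✓; ∠GBR = 84.70° ✓; |BR| = 27.30 ✓; ∠(BR, RT) = 97.60° ✗; |RT| = 9.700 ✓.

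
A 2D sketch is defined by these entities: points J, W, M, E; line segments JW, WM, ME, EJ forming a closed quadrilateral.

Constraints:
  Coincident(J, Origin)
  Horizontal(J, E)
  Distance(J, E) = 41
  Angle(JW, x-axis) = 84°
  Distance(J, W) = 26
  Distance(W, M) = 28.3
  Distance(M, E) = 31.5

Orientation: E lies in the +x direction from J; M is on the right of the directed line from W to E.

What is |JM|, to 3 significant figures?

9.68

J is at the origin; JE is horizontal with |JE| = 41.0 and E in +x, so E = (41.0, 0). JW runs at 84.0° with |JW| = 26.0, so W = (2.72, 25.9). M is determined by |WM| = 28.3 and |ME| = 31.5 together: it lies at the intersection of circle(W, 28.3) and circle(E, 31.5). With |WE| = 46.2, the foot of the radical line on WE is 21.0 from W and the perpendicular offset is √(28.3² − 21.0²) = 18.9. Taking the right-of-WE solution: M = (9.54, -1.61).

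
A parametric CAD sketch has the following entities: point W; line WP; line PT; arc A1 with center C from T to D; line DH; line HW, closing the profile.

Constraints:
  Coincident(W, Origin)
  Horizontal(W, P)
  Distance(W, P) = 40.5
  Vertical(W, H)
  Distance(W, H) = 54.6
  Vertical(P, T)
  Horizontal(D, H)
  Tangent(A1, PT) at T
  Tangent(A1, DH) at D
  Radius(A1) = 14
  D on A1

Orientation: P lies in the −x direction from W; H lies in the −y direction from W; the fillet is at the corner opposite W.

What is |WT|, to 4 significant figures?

57.35

The virtual corner opposite W is at (-40.50, -54.60). The tangent condition forces CT to be normal to PT and since A1 is tangent to DH there, CD ⟂ DH, with radius 14.0, so the center C sits 14.0 in from both sides at C = (-26.50, -40.60). That places the tangent points at T = (-40.50, -40.60) on PT and D = (-26.50, -54.60) on DH. Then |WT| = |T − W| = 57.35.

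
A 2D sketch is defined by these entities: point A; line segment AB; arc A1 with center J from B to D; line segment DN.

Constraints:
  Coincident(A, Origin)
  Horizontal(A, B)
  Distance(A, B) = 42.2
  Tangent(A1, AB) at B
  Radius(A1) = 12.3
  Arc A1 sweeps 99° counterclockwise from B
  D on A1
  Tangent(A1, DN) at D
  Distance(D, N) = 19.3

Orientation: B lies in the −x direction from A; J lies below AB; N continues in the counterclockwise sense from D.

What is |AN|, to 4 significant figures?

61.18

On A1, B sits at bearing 90° from J; a 99° counterclockwise sweep puts D at bearing 189°, so D = J + 12.3·(cos 189°, sin 189°) = (-54.35, -14.22). Tangency of A1 to DN means the radius JD is perpendicular to DN, so DN runs along (−sin 189°, cos 189°); with |DN| = 19.3, N = (-51.33, -33.29). Then |AN| = |N − A| = 61.18.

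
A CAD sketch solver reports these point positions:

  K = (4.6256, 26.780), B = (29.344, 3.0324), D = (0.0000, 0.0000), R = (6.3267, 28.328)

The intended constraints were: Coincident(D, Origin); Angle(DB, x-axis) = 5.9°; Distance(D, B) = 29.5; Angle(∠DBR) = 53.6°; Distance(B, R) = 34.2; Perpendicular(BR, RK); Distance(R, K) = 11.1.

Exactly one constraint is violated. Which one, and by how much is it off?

Distance(R, K) = 11.1 — off by 8.80.

D = (0.00, 0.00) ✓; DB at 5.900° ✓; |DB| = 29.50 ✓; ∠DBR = 53.60° ✓; |BR| = 34.20 ✓; ∠(BR, RK) = 90.00° ✓; |RK| = 2.300 ✗.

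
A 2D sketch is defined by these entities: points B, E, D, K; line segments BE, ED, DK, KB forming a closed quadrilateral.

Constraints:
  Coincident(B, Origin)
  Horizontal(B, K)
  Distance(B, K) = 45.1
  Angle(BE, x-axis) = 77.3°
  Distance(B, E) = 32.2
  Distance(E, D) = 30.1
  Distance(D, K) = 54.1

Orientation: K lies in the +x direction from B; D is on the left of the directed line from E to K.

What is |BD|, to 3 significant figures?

59.4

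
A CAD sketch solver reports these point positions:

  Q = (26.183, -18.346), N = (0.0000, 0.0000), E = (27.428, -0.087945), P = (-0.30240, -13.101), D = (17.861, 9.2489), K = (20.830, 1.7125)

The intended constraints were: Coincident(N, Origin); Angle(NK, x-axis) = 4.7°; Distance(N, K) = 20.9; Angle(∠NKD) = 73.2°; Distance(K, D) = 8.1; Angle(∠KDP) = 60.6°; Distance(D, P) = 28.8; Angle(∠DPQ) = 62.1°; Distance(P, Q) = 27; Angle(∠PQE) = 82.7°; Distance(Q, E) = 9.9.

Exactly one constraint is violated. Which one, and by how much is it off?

Distance(Q, E) = 9.9 — off by 8.40.

N = (0.00, 0.00) ✓; NK at 4.700° ✓; |NK| = 20.90 ✓; ∠NKD = 73.20° ✓; |KD| = 8.100 ✓; ∠KDP = 60.60° ✓; |DP| = 28.80 ✓; ∠DPQ = 62.10° ✓; |PQ| = 27.00 ✓; ∠PQE = 82.70° ✓; |QE| = 18.30 ✗.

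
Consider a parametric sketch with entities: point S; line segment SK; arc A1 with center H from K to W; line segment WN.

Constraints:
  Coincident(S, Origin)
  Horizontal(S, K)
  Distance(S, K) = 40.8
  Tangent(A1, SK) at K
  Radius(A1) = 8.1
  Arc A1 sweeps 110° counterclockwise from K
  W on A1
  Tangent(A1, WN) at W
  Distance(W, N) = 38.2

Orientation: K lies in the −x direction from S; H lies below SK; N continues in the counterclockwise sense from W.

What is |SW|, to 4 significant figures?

49.62

S is at the origin; SK is horizontal with |SK| = 40.8 and K on the −x side, so K = (-40.80, 0.000). Tangency of A1 to SK means the radius HK is perpendicular to SK, so H = K + (0, -8.1) = (-40.80, -8.100). On A1, K sits at bearing 90° from H; a 110° counterclockwise sweep puts W at bearing 200°, so W = H + 8.1·(cos 200°, sin 200°) = (-48.41, -10.87). Then |SW| = |W − S| = 49.62.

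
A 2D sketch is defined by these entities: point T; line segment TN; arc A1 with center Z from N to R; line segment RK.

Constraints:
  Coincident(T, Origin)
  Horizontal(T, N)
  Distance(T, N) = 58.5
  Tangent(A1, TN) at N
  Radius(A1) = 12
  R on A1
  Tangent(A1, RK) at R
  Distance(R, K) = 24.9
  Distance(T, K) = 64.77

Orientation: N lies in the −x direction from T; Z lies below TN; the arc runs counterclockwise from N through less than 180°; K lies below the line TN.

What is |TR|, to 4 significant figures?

70.53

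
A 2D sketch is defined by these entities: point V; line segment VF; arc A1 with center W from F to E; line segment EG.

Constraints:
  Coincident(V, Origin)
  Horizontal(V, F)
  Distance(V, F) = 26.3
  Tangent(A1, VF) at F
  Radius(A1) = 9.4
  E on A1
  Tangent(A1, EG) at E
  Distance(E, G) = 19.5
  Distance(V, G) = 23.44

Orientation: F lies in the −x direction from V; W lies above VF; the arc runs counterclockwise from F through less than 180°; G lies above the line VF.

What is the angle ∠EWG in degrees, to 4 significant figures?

64.26°

V is at the origin; VF is horizontal with |VF| = 26.3 and F on the −x side, so F = (-26.30, 0.000). Tangency of A1 to VF means the radius WF is perpendicular to VF, so W = F + (0, 9.4) = (-26.30, 9.400). Since WE ⟂ EG (tangency), |WG| = √(9.4² + 19.5²) = 21.65 regardless of where E sits on A1. So G lies on both circle(V, 23.44) and circle(W, 21.65); the above-VF intersection is G = (-8.568, 21.82). E is the foot of the tangent from G: E = (-18.10, 4.806).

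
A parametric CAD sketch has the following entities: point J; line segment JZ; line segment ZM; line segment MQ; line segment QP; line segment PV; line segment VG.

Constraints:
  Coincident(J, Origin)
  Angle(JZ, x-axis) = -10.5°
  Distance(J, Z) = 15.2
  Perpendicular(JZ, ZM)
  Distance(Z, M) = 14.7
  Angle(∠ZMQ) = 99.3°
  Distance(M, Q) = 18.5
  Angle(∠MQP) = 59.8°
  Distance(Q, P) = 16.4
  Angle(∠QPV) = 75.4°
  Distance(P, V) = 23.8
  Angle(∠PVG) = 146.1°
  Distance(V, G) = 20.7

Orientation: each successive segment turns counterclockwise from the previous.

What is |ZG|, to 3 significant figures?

38.3

J is at the origin; JZ runs at -10.5° with length 15.2, so Z = (14.9, -2.77). JZ ⟂ ZM, so ZM runs at 79.5°; with |ZM| = 14.7, M = (17.6, 11.7). ∠ZMQ = 99.3° gives MQ at 160° from the x-axis; with |MQ| = 18.5, Q = (0.218, 18.0). ∠MQP = 59.8° gives QP at -79.6° from the x-axis; with |QP| = 16.4, P = (3.18, 1.82). ∠QPV = 75.4° gives PV at 25.0° from the x-axis; with |PV| = 23.8, V = (24.7, 11.9). ∠PVG = 146.1° gives VG at 58.9° from the x-axis; with |VG| = 20.7, G = (35.4, 29.6). Then |ZG| = |G − Z| = 38.3.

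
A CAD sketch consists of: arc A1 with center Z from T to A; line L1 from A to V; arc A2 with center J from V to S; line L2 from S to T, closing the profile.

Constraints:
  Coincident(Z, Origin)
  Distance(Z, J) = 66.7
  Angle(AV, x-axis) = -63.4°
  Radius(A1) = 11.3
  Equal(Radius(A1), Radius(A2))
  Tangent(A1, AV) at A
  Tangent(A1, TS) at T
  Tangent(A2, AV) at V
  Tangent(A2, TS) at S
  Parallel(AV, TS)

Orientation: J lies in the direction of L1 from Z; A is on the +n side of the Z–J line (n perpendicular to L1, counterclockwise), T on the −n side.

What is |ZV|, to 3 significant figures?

67.7

Tangency of A1 to both parallel lines with radius 11.3 puts A and T at Z ± 11.3·n: A = (10.1, 5.06), T = (-10.1, -5.06). Equal radii place V and S the same way about J: V = J + 11.3·n = (40.0, -54.6), S = J − 11.3·n = (19.8, -64.7). Then |ZV| = |V − Z| = 67.7.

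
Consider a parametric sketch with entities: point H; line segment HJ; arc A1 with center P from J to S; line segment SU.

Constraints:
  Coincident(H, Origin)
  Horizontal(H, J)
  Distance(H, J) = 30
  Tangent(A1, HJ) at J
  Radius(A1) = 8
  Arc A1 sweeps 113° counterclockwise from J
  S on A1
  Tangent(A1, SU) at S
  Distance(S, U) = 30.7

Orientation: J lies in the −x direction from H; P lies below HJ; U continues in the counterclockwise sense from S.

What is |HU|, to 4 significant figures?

46.85

H is at the origin; HJ is horizontal with |HJ| = 30.0 and J on the −x side, so J = (-30.00, 0.000). The tangent condition forces PJ to be normal to HJ, so P = J + (0, -8) = (-30.00, -8.000). On A1, J sits at bearing 90° from P; a 113° counterclockwise sweep puts S at bearing 203°, so S = P + 8.0·(cos 203°, sin 203°) = (-37.36, -11.13). Tangency of A1 to SU means the radius PS is perpendicular to SU, so SU runs along (−sin 203°, cos 203°); with |SU| = 30.7, U = (-25.37, -39.39). Then |HU| = |U − H| = 46.85.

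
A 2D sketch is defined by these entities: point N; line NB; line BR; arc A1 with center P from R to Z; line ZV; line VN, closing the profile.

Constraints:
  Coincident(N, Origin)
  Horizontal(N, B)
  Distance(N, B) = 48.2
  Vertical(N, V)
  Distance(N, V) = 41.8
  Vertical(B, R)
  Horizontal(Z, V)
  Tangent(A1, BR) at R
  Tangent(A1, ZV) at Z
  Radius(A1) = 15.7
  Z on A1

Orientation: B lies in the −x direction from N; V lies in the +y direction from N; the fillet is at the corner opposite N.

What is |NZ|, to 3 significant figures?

52.9

N is at the origin; NB is horizontal with |NB| = 48.2 and B on the −x side, so B = (-48.2, 0.00). NV is vertical with |NV| = 41.8 and V on the +y side, so V = (0.00, 41.8). The virtual corner opposite N is at (-48.2, 41.8). Since A1 is tangent to BR there, PR ⟂ BR and since A1 is tangent to ZV there, PZ ⟂ ZV, with radius 15.7, so the center P sits 15.7 in from both sides at P = (-32.5, 26.1). That places the tangent points at R = (-48.2, 26.1) on BR and Z = (-32.5, 41.8) on ZV. Then |NZ| = |Z − N| = 52.9.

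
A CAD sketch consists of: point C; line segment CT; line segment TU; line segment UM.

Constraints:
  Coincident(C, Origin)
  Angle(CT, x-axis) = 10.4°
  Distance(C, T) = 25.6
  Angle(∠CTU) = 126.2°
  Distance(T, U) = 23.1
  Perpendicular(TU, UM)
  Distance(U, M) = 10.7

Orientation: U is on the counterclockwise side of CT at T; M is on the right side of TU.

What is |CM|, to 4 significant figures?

49.44

C is at the origin; CT runs at 10.4° with length 25.6, so T = 25.6·(cos 10.4°, sin 10.4°) = (25.18, 4.621). ∠CTU = 126.2°, so TU runs at 10.4° + (180° − 126.2°) = 64.20° from the x-axis; with |TU| = 23.1, U = T + 23.1·(cos 64.20°, sin 64.20°) = (35.23, 25.42). TU is perpendicular to UM; with |UM| = 10.7 on the right of TU, M = U + 10.7·(0.9003, -0.4352) = (44.87, 20.76). Then |CM| = |M − C| = 49.44.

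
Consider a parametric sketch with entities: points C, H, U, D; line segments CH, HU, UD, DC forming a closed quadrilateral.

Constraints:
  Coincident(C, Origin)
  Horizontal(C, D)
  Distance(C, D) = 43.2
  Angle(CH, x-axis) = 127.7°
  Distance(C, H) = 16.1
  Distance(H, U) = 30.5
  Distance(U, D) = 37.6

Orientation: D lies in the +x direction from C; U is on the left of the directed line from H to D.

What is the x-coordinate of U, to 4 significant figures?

17.09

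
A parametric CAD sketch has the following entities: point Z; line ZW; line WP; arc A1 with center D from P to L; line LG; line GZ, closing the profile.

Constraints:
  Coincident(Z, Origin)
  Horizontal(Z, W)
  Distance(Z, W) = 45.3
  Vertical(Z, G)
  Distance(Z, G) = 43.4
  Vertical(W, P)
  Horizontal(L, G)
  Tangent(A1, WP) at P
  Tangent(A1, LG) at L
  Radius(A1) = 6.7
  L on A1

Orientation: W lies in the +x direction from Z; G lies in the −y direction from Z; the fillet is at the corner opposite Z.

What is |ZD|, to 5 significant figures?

53.262

Z is at the origin; Z and W share the same y with |ZW| = 45.3 and W on the +x side, so W = (45.300, 0.0000). ZG is vertical with |ZG| = 43.4 and G on the −y side, so G = (0.0000, -43.400). The virtual corner opposite Z is at (45.300, -43.400). The tangent condition forces DP to be normal to WP and the tangent condition forces DL to be normal to LG, with radius 6.7, so the center D sits 6.7 in from both sides at D = (38.600, -36.700). Then |ZD| = |D − Z| = 53.262.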